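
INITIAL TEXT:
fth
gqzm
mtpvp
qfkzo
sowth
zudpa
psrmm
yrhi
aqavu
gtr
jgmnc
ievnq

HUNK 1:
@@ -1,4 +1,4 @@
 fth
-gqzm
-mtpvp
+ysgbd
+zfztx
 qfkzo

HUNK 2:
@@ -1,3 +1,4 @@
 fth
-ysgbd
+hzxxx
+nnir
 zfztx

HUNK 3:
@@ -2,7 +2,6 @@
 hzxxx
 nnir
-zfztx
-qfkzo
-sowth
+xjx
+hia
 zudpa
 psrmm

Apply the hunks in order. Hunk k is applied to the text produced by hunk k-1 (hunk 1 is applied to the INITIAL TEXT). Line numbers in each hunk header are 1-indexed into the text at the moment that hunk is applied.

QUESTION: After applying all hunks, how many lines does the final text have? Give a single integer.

Answer: 12

Derivation:
Hunk 1: at line 1 remove [gqzm,mtpvp] add [ysgbd,zfztx] -> 12 lines: fth ysgbd zfztx qfkzo sowth zudpa psrmm yrhi aqavu gtr jgmnc ievnq
Hunk 2: at line 1 remove [ysgbd] add [hzxxx,nnir] -> 13 lines: fth hzxxx nnir zfztx qfkzo sowth zudpa psrmm yrhi aqavu gtr jgmnc ievnq
Hunk 3: at line 2 remove [zfztx,qfkzo,sowth] add [xjx,hia] -> 12 lines: fth hzxxx nnir xjx hia zudpa psrmm yrhi aqavu gtr jgmnc ievnq
Final line count: 12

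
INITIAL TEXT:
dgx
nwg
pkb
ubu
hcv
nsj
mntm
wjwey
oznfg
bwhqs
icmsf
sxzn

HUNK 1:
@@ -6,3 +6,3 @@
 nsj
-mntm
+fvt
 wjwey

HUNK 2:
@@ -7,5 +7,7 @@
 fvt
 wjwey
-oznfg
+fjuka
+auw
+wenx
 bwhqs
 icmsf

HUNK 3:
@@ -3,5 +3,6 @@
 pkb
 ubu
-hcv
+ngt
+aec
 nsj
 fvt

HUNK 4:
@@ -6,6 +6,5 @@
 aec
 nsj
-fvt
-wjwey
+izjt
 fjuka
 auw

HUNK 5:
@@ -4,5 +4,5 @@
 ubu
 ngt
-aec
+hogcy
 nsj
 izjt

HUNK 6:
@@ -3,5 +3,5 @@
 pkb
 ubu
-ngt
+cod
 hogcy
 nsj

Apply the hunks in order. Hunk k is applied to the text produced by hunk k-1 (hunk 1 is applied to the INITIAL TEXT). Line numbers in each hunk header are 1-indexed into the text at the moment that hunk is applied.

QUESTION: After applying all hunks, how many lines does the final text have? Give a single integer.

Hunk 1: at line 6 remove [mntm] add [fvt] -> 12 lines: dgx nwg pkb ubu hcv nsj fvt wjwey oznfg bwhqs icmsf sxzn
Hunk 2: at line 7 remove [oznfg] add [fjuka,auw,wenx] -> 14 lines: dgx nwg pkb ubu hcv nsj fvt wjwey fjuka auw wenx bwhqs icmsf sxzn
Hunk 3: at line 3 remove [hcv] add [ngt,aec] -> 15 lines: dgx nwg pkb ubu ngt aec nsj fvt wjwey fjuka auw wenx bwhqs icmsf sxzn
Hunk 4: at line 6 remove [fvt,wjwey] add [izjt] -> 14 lines: dgx nwg pkb ubu ngt aec nsj izjt fjuka auw wenx bwhqs icmsf sxzn
Hunk 5: at line 4 remove [aec] add [hogcy] -> 14 lines: dgx nwg pkb ubu ngt hogcy nsj izjt fjuka auw wenx bwhqs icmsf sxzn
Hunk 6: at line 3 remove [ngt] add [cod] -> 14 lines: dgx nwg pkb ubu cod hogcy nsj izjt fjuka auw wenx bwhqs icmsf sxzn
Final line count: 14

Answer: 14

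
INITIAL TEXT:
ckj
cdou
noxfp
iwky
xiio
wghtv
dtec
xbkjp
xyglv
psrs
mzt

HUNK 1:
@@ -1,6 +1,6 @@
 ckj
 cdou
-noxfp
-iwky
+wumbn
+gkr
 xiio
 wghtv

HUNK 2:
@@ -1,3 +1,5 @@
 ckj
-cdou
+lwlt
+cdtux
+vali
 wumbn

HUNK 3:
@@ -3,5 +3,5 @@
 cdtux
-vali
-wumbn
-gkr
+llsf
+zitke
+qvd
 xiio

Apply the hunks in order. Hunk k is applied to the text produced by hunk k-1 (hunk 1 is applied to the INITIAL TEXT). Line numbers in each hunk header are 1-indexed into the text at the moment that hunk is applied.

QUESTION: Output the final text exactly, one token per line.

Answer: ckj
lwlt
cdtux
llsf
zitke
qvd
xiio
wghtv
dtec
xbkjp
xyglv
psrs
mzt

Derivation:
Hunk 1: at line 1 remove [noxfp,iwky] add [wumbn,gkr] -> 11 lines: ckj cdou wumbn gkr xiio wghtv dtec xbkjp xyglv psrs mzt
Hunk 2: at line 1 remove [cdou] add [lwlt,cdtux,vali] -> 13 lines: ckj lwlt cdtux vali wumbn gkr xiio wghtv dtec xbkjp xyglv psrs mzt
Hunk 3: at line 3 remove [vali,wumbn,gkr] add [llsf,zitke,qvd] -> 13 lines: ckj lwlt cdtux llsf zitke qvd xiio wghtv dtec xbkjp xyglv psrs mzt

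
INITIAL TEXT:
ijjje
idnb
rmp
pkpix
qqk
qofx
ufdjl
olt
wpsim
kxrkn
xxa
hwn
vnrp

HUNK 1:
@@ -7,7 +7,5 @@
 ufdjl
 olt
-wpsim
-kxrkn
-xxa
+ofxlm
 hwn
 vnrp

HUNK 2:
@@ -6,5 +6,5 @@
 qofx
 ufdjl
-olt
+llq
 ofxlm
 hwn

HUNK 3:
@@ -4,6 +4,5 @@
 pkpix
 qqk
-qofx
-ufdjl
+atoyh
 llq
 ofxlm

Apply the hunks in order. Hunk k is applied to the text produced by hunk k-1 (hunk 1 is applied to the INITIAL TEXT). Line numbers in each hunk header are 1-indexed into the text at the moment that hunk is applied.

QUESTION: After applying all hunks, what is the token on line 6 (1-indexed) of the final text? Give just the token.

Hunk 1: at line 7 remove [wpsim,kxrkn,xxa] add [ofxlm] -> 11 lines: ijjje idnb rmp pkpix qqk qofx ufdjl olt ofxlm hwn vnrp
Hunk 2: at line 6 remove [olt] add [llq] -> 11 lines: ijjje idnb rmp pkpix qqk qofx ufdjl llq ofxlm hwn vnrp
Hunk 3: at line 4 remove [qofx,ufdjl] add [atoyh] -> 10 lines: ijjje idnb rmp pkpix qqk atoyh llq ofxlm hwn vnrp
Final line 6: atoyh

Answer: atoyh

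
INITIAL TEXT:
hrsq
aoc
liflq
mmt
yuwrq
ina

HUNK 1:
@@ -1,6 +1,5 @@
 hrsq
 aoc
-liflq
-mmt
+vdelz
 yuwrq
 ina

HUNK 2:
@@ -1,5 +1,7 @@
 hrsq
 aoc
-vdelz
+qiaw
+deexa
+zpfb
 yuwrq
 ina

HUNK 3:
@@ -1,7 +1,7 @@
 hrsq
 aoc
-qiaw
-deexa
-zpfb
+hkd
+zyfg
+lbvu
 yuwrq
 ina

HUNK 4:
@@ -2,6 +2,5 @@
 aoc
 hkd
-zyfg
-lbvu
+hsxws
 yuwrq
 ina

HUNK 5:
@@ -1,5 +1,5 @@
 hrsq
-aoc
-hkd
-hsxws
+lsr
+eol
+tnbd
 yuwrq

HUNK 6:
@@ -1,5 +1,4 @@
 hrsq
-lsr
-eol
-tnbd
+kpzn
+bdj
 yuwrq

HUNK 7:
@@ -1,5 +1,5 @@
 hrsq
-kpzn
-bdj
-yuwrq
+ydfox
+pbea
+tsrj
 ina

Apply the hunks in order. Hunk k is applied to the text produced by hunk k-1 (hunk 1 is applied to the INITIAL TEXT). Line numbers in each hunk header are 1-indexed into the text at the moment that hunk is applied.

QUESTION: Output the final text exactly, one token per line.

Answer: hrsq
ydfox
pbea
tsrj
ina

Derivation:
Hunk 1: at line 1 remove [liflq,mmt] add [vdelz] -> 5 lines: hrsq aoc vdelz yuwrq ina
Hunk 2: at line 1 remove [vdelz] add [qiaw,deexa,zpfb] -> 7 lines: hrsq aoc qiaw deexa zpfb yuwrq ina
Hunk 3: at line 1 remove [qiaw,deexa,zpfb] add [hkd,zyfg,lbvu] -> 7 lines: hrsq aoc hkd zyfg lbvu yuwrq ina
Hunk 4: at line 2 remove [zyfg,lbvu] add [hsxws] -> 6 lines: hrsq aoc hkd hsxws yuwrq ina
Hunk 5: at line 1 remove [aoc,hkd,hsxws] add [lsr,eol,tnbd] -> 6 lines: hrsq lsr eol tnbd yuwrq ina
Hunk 6: at line 1 remove [lsr,eol,tnbd] add [kpzn,bdj] -> 5 lines: hrsq kpzn bdj yuwrq ina
Hunk 7: at line 1 remove [kpzn,bdj,yuwrq] add [ydfox,pbea,tsrj] -> 5 lines: hrsq ydfox pbea tsrj ina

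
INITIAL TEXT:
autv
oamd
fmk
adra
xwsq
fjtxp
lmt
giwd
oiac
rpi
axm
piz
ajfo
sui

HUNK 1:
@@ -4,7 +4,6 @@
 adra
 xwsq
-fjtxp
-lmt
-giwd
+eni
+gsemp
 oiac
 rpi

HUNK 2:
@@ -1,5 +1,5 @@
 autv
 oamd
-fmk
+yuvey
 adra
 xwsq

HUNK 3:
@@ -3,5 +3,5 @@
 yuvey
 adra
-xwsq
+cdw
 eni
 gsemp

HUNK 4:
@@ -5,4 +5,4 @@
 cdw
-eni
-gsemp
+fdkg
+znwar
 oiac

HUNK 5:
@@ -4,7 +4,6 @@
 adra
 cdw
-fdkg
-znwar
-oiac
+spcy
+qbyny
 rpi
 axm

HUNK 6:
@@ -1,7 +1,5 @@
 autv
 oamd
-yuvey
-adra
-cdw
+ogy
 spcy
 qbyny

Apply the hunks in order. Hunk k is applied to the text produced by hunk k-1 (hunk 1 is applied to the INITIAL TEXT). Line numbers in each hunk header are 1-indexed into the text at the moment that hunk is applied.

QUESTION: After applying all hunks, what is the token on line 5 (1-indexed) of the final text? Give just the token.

Answer: qbyny

Derivation:
Hunk 1: at line 4 remove [fjtxp,lmt,giwd] add [eni,gsemp] -> 13 lines: autv oamd fmk adra xwsq eni gsemp oiac rpi axm piz ajfo sui
Hunk 2: at line 1 remove [fmk] add [yuvey] -> 13 lines: autv oamd yuvey adra xwsq eni gsemp oiac rpi axm piz ajfo sui
Hunk 3: at line 3 remove [xwsq] add [cdw] -> 13 lines: autv oamd yuvey adra cdw eni gsemp oiac rpi axm piz ajfo sui
Hunk 4: at line 5 remove [eni,gsemp] add [fdkg,znwar] -> 13 lines: autv oamd yuvey adra cdw fdkg znwar oiac rpi axm piz ajfo sui
Hunk 5: at line 4 remove [fdkg,znwar,oiac] add [spcy,qbyny] -> 12 lines: autv oamd yuvey adra cdw spcy qbyny rpi axm piz ajfo sui
Hunk 6: at line 1 remove [yuvey,adra,cdw] add [ogy] -> 10 lines: autv oamd ogy spcy qbyny rpi axm piz ajfo sui
Final line 5: qbyny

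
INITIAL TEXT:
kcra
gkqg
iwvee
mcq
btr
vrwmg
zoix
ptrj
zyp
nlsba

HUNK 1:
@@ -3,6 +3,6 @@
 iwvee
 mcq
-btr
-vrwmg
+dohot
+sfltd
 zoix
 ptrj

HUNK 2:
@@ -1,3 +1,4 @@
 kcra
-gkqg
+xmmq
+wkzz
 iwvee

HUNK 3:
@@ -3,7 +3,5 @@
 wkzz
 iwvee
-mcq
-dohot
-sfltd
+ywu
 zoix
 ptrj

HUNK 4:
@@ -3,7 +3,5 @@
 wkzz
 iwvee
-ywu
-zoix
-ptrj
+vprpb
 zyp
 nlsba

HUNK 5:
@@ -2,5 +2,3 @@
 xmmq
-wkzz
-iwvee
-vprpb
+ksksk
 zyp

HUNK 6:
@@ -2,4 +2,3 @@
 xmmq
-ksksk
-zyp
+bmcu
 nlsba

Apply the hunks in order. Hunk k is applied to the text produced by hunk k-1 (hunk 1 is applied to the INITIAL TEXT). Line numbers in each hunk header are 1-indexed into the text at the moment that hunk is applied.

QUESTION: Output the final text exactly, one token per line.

Hunk 1: at line 3 remove [btr,vrwmg] add [dohot,sfltd] -> 10 lines: kcra gkqg iwvee mcq dohot sfltd zoix ptrj zyp nlsba
Hunk 2: at line 1 remove [gkqg] add [xmmq,wkzz] -> 11 lines: kcra xmmq wkzz iwvee mcq dohot sfltd zoix ptrj zyp nlsba
Hunk 3: at line 3 remove [mcq,dohot,sfltd] add [ywu] -> 9 lines: kcra xmmq wkzz iwvee ywu zoix ptrj zyp nlsba
Hunk 4: at line 3 remove [ywu,zoix,ptrj] add [vprpb] -> 7 lines: kcra xmmq wkzz iwvee vprpb zyp nlsba
Hunk 5: at line 2 remove [wkzz,iwvee,vprpb] add [ksksk] -> 5 lines: kcra xmmq ksksk zyp nlsba
Hunk 6: at line 2 remove [ksksk,zyp] add [bmcu] -> 4 lines: kcra xmmq bmcu nlsba

Answer: kcra
xmmq
bmcu
nlsba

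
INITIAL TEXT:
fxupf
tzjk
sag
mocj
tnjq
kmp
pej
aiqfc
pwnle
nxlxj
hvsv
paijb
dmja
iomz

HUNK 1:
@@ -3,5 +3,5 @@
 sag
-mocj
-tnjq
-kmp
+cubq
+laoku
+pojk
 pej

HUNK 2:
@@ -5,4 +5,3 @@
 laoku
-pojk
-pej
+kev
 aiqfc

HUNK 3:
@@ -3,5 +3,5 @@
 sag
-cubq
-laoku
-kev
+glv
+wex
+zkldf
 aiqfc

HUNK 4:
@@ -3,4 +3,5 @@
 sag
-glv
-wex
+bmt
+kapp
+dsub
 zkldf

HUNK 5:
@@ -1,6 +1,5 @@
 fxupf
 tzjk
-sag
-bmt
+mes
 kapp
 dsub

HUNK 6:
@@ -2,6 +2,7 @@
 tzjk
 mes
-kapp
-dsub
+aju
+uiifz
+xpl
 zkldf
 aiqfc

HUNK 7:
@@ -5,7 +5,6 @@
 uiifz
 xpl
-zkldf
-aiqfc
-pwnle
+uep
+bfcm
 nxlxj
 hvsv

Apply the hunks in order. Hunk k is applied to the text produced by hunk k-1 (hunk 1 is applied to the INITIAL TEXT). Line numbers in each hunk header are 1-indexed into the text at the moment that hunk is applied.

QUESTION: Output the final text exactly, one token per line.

Hunk 1: at line 3 remove [mocj,tnjq,kmp] add [cubq,laoku,pojk] -> 14 lines: fxupf tzjk sag cubq laoku pojk pej aiqfc pwnle nxlxj hvsv paijb dmja iomz
Hunk 2: at line 5 remove [pojk,pej] add [kev] -> 13 lines: fxupf tzjk sag cubq laoku kev aiqfc pwnle nxlxj hvsv paijb dmja iomz
Hunk 3: at line 3 remove [cubq,laoku,kev] add [glv,wex,zkldf] -> 13 lines: fxupf tzjk sag glv wex zkldf aiqfc pwnle nxlxj hvsv paijb dmja iomz
Hunk 4: at line 3 remove [glv,wex] add [bmt,kapp,dsub] -> 14 lines: fxupf tzjk sag bmt kapp dsub zkldf aiqfc pwnle nxlxj hvsv paijb dmja iomz
Hunk 5: at line 1 remove [sag,bmt] add [mes] -> 13 lines: fxupf tzjk mes kapp dsub zkldf aiqfc pwnle nxlxj hvsv paijb dmja iomz
Hunk 6: at line 2 remove [kapp,dsub] add [aju,uiifz,xpl] -> 14 lines: fxupf tzjk mes aju uiifz xpl zkldf aiqfc pwnle nxlxj hvsv paijb dmja iomz
Hunk 7: at line 5 remove [zkldf,aiqfc,pwnle] add [uep,bfcm] -> 13 lines: fxupf tzjk mes aju uiifz xpl uep bfcm nxlxj hvsv paijb dmja iomz

Answer: fxupf
tzjk
mes
aju
uiifz
xpl
uep
bfcm
nxlxj
hvsv
paijb
dmja
iomz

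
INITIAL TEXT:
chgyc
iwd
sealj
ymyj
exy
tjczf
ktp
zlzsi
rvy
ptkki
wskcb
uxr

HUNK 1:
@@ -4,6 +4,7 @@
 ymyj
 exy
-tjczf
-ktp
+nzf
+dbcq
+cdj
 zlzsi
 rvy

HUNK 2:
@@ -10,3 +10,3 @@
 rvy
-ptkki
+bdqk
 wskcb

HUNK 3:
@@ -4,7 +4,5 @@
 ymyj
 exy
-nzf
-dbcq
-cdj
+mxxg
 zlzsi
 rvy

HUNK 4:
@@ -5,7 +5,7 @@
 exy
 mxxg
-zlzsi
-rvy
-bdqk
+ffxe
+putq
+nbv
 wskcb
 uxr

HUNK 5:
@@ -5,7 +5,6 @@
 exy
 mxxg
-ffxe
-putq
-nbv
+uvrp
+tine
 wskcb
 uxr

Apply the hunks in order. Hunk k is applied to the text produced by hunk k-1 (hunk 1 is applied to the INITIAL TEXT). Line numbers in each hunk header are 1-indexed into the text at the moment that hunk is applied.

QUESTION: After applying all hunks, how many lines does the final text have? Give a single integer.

Answer: 10

Derivation:
Hunk 1: at line 4 remove [tjczf,ktp] add [nzf,dbcq,cdj] -> 13 lines: chgyc iwd sealj ymyj exy nzf dbcq cdj zlzsi rvy ptkki wskcb uxr
Hunk 2: at line 10 remove [ptkki] add [bdqk] -> 13 lines: chgyc iwd sealj ymyj exy nzf dbcq cdj zlzsi rvy bdqk wskcb uxr
Hunk 3: at line 4 remove [nzf,dbcq,cdj] add [mxxg] -> 11 lines: chgyc iwd sealj ymyj exy mxxg zlzsi rvy bdqk wskcb uxr
Hunk 4: at line 5 remove [zlzsi,rvy,bdqk] add [ffxe,putq,nbv] -> 11 lines: chgyc iwd sealj ymyj exy mxxg ffxe putq nbv wskcb uxr
Hunk 5: at line 5 remove [ffxe,putq,nbv] add [uvrp,tine] -> 10 lines: chgyc iwd sealj ymyj exy mxxg uvrp tine wskcb uxr
Final line count: 10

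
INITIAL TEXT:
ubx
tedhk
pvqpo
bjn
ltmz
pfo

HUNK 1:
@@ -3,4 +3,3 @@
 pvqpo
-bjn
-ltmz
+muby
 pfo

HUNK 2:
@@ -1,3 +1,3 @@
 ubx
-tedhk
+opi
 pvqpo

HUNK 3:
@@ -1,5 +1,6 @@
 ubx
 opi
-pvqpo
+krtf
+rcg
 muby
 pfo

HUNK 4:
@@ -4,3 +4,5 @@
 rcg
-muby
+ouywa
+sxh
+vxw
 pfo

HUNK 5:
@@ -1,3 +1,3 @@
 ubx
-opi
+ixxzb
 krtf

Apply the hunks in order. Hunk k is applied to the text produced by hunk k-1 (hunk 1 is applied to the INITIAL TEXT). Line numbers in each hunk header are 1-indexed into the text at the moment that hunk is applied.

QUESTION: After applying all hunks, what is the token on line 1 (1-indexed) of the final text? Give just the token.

Answer: ubx

Derivation:
Hunk 1: at line 3 remove [bjn,ltmz] add [muby] -> 5 lines: ubx tedhk pvqpo muby pfo
Hunk 2: at line 1 remove [tedhk] add [opi] -> 5 lines: ubx opi pvqpo muby pfo
Hunk 3: at line 1 remove [pvqpo] add [krtf,rcg] -> 6 lines: ubx opi krtf rcg muby pfo
Hunk 4: at line 4 remove [muby] add [ouywa,sxh,vxw] -> 8 lines: ubx opi krtf rcg ouywa sxh vxw pfo
Hunk 5: at line 1 remove [opi] add [ixxzb] -> 8 lines: ubx ixxzb krtf rcg ouywa sxh vxw pfo
Final line 1: ubx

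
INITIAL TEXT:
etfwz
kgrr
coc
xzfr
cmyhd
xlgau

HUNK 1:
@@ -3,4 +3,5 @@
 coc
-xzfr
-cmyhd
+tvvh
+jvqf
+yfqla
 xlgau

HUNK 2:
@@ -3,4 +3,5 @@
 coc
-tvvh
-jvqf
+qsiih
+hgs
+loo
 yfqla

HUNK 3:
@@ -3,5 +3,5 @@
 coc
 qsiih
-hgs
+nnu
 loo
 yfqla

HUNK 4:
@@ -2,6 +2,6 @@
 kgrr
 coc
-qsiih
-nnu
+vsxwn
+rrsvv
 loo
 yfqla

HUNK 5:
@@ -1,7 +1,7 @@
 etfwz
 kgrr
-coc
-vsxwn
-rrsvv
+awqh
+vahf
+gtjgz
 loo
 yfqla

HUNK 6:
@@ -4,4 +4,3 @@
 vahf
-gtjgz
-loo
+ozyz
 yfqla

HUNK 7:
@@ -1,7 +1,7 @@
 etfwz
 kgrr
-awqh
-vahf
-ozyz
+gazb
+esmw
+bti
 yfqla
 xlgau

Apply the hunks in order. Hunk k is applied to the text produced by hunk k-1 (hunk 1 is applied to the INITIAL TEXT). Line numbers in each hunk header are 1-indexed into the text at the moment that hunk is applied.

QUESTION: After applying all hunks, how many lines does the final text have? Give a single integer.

Answer: 7

Derivation:
Hunk 1: at line 3 remove [xzfr,cmyhd] add [tvvh,jvqf,yfqla] -> 7 lines: etfwz kgrr coc tvvh jvqf yfqla xlgau
Hunk 2: at line 3 remove [tvvh,jvqf] add [qsiih,hgs,loo] -> 8 lines: etfwz kgrr coc qsiih hgs loo yfqla xlgau
Hunk 3: at line 3 remove [hgs] add [nnu] -> 8 lines: etfwz kgrr coc qsiih nnu loo yfqla xlgau
Hunk 4: at line 2 remove [qsiih,nnu] add [vsxwn,rrsvv] -> 8 lines: etfwz kgrr coc vsxwn rrsvv loo yfqla xlgau
Hunk 5: at line 1 remove [coc,vsxwn,rrsvv] add [awqh,vahf,gtjgz] -> 8 lines: etfwz kgrr awqh vahf gtjgz loo yfqla xlgau
Hunk 6: at line 4 remove [gtjgz,loo] add [ozyz] -> 7 lines: etfwz kgrr awqh vahf ozyz yfqla xlgau
Hunk 7: at line 1 remove [awqh,vahf,ozyz] add [gazb,esmw,bti] -> 7 lines: etfwz kgrr gazb esmw bti yfqla xlgau
Final line count: 7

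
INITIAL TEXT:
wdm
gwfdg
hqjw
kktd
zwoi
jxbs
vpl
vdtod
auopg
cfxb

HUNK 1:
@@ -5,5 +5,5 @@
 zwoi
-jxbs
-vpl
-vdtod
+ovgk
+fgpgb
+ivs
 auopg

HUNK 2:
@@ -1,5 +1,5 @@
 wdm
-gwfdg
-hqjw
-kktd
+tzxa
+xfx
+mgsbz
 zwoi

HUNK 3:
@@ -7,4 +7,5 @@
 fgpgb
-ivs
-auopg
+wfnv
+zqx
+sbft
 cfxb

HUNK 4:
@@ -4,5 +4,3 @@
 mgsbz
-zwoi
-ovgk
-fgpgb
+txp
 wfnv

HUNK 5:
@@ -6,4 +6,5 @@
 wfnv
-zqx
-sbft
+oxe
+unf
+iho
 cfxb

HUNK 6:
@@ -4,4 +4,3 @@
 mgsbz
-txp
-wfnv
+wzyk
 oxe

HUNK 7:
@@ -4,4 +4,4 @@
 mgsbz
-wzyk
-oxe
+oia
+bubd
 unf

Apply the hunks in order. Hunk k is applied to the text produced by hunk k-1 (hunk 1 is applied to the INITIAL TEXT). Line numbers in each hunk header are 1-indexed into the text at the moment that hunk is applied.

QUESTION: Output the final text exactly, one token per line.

Hunk 1: at line 5 remove [jxbs,vpl,vdtod] add [ovgk,fgpgb,ivs] -> 10 lines: wdm gwfdg hqjw kktd zwoi ovgk fgpgb ivs auopg cfxb
Hunk 2: at line 1 remove [gwfdg,hqjw,kktd] add [tzxa,xfx,mgsbz] -> 10 lines: wdm tzxa xfx mgsbz zwoi ovgk fgpgb ivs auopg cfxb
Hunk 3: at line 7 remove [ivs,auopg] add [wfnv,zqx,sbft] -> 11 lines: wdm tzxa xfx mgsbz zwoi ovgk fgpgb wfnv zqx sbft cfxb
Hunk 4: at line 4 remove [zwoi,ovgk,fgpgb] add [txp] -> 9 lines: wdm tzxa xfx mgsbz txp wfnv zqx sbft cfxb
Hunk 5: at line 6 remove [zqx,sbft] add [oxe,unf,iho] -> 10 lines: wdm tzxa xfx mgsbz txp wfnv oxe unf iho cfxb
Hunk 6: at line 4 remove [txp,wfnv] add [wzyk] -> 9 lines: wdm tzxa xfx mgsbz wzyk oxe unf iho cfxb
Hunk 7: at line 4 remove [wzyk,oxe] add [oia,bubd] -> 9 lines: wdm tzxa xfx mgsbz oia bubd unf iho cfxb

Answer: wdm
tzxa
xfx
mgsbz
oia
bubd
unf
iho
cfxb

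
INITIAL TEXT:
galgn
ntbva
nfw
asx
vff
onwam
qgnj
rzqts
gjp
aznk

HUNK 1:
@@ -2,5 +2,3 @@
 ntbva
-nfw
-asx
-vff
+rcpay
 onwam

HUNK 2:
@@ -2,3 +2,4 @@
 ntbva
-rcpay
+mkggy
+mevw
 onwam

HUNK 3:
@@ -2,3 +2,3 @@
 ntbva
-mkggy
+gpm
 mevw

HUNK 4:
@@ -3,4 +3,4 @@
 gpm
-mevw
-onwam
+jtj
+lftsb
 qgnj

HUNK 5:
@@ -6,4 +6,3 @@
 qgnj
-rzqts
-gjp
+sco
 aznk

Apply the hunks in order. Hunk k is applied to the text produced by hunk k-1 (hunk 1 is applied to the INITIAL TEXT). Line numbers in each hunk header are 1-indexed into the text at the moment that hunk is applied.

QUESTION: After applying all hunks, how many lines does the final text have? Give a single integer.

Hunk 1: at line 2 remove [nfw,asx,vff] add [rcpay] -> 8 lines: galgn ntbva rcpay onwam qgnj rzqts gjp aznk
Hunk 2: at line 2 remove [rcpay] add [mkggy,mevw] -> 9 lines: galgn ntbva mkggy mevw onwam qgnj rzqts gjp aznk
Hunk 3: at line 2 remove [mkggy] add [gpm] -> 9 lines: galgn ntbva gpm mevw onwam qgnj rzqts gjp aznk
Hunk 4: at line 3 remove [mevw,onwam] add [jtj,lftsb] -> 9 lines: galgn ntbva gpm jtj lftsb qgnj rzqts gjp aznk
Hunk 5: at line 6 remove [rzqts,gjp] add [sco] -> 8 lines: galgn ntbva gpm jtj lftsb qgnj sco aznk
Final line count: 8

Answer: 8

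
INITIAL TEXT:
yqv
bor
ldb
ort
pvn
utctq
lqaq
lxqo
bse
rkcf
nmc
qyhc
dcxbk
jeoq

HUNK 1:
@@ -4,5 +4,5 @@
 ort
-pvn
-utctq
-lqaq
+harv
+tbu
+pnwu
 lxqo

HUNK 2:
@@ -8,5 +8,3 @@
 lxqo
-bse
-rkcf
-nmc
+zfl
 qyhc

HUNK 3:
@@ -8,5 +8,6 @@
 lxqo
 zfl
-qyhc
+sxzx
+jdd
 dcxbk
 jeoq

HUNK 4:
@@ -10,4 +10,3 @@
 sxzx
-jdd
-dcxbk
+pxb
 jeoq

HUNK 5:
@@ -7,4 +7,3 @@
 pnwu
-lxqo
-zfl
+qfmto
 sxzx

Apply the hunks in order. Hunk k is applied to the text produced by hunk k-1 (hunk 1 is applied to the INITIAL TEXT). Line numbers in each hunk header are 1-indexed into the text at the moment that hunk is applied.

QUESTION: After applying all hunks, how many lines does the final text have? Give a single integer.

Hunk 1: at line 4 remove [pvn,utctq,lqaq] add [harv,tbu,pnwu] -> 14 lines: yqv bor ldb ort harv tbu pnwu lxqo bse rkcf nmc qyhc dcxbk jeoq
Hunk 2: at line 8 remove [bse,rkcf,nmc] add [zfl] -> 12 lines: yqv bor ldb ort harv tbu pnwu lxqo zfl qyhc dcxbk jeoq
Hunk 3: at line 8 remove [qyhc] add [sxzx,jdd] -> 13 lines: yqv bor ldb ort harv tbu pnwu lxqo zfl sxzx jdd dcxbk jeoq
Hunk 4: at line 10 remove [jdd,dcxbk] add [pxb] -> 12 lines: yqv bor ldb ort harv tbu pnwu lxqo zfl sxzx pxb jeoq
Hunk 5: at line 7 remove [lxqo,zfl] add [qfmto] -> 11 lines: yqv bor ldb ort harv tbu pnwu qfmto sxzx pxb jeoq
Final line count: 11

Answer: 11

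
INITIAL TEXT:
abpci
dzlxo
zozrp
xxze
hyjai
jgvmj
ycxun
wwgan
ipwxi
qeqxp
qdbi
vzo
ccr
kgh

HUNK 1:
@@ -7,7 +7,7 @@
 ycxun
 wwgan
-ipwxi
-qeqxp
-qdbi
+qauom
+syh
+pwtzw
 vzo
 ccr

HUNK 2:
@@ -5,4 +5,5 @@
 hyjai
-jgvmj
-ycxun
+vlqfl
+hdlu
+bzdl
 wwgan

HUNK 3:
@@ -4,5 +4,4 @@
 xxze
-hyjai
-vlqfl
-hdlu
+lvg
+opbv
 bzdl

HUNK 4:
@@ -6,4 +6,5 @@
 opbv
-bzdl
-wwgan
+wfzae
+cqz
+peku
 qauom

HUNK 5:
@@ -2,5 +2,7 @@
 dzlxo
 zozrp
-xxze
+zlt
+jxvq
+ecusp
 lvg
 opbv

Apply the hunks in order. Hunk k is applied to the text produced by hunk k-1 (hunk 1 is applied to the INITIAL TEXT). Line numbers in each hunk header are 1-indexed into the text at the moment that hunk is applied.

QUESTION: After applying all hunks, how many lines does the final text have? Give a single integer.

Hunk 1: at line 7 remove [ipwxi,qeqxp,qdbi] add [qauom,syh,pwtzw] -> 14 lines: abpci dzlxo zozrp xxze hyjai jgvmj ycxun wwgan qauom syh pwtzw vzo ccr kgh
Hunk 2: at line 5 remove [jgvmj,ycxun] add [vlqfl,hdlu,bzdl] -> 15 lines: abpci dzlxo zozrp xxze hyjai vlqfl hdlu bzdl wwgan qauom syh pwtzw vzo ccr kgh
Hunk 3: at line 4 remove [hyjai,vlqfl,hdlu] add [lvg,opbv] -> 14 lines: abpci dzlxo zozrp xxze lvg opbv bzdl wwgan qauom syh pwtzw vzo ccr kgh
Hunk 4: at line 6 remove [bzdl,wwgan] add [wfzae,cqz,peku] -> 15 lines: abpci dzlxo zozrp xxze lvg opbv wfzae cqz peku qauom syh pwtzw vzo ccr kgh
Hunk 5: at line 2 remove [xxze] add [zlt,jxvq,ecusp] -> 17 lines: abpci dzlxo zozrp zlt jxvq ecusp lvg opbv wfzae cqz peku qauom syh pwtzw vzo ccr kgh
Final line count: 17

Answer: 17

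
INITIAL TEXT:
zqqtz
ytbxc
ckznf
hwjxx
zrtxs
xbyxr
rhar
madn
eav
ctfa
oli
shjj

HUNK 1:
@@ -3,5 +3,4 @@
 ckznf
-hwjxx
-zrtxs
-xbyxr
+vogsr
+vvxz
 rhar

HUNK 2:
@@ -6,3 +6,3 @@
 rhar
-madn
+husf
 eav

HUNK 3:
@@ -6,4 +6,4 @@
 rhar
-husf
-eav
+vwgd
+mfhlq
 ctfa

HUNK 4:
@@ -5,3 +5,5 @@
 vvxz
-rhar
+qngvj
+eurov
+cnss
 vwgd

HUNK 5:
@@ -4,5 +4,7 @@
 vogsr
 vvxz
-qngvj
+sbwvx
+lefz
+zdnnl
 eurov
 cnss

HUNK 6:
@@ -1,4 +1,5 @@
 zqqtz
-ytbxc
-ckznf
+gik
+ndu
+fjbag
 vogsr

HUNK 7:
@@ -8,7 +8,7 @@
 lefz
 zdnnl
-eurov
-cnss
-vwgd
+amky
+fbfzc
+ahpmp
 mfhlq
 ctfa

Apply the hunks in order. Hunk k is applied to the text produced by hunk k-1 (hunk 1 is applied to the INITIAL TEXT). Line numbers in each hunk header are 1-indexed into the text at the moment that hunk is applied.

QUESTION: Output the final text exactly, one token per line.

Hunk 1: at line 3 remove [hwjxx,zrtxs,xbyxr] add [vogsr,vvxz] -> 11 lines: zqqtz ytbxc ckznf vogsr vvxz rhar madn eav ctfa oli shjj
Hunk 2: at line 6 remove [madn] add [husf] -> 11 lines: zqqtz ytbxc ckznf vogsr vvxz rhar husf eav ctfa oli shjj
Hunk 3: at line 6 remove [husf,eav] add [vwgd,mfhlq] -> 11 lines: zqqtz ytbxc ckznf vogsr vvxz rhar vwgd mfhlq ctfa oli shjj
Hunk 4: at line 5 remove [rhar] add [qngvj,eurov,cnss] -> 13 lines: zqqtz ytbxc ckznf vogsr vvxz qngvj eurov cnss vwgd mfhlq ctfa oli shjj
Hunk 5: at line 4 remove [qngvj] add [sbwvx,lefz,zdnnl] -> 15 lines: zqqtz ytbxc ckznf vogsr vvxz sbwvx lefz zdnnl eurov cnss vwgd mfhlq ctfa oli shjj
Hunk 6: at line 1 remove [ytbxc,ckznf] add [gik,ndu,fjbag] -> 16 lines: zqqtz gik ndu fjbag vogsr vvxz sbwvx lefz zdnnl eurov cnss vwgd mfhlq ctfa oli shjj
Hunk 7: at line 8 remove [eurov,cnss,vwgd] add [amky,fbfzc,ahpmp] -> 16 lines: zqqtz gik ndu fjbag vogsr vvxz sbwvx lefz zdnnl amky fbfzc ahpmp mfhlq ctfa oli shjj

Answer: zqqtz
gik
ndu
fjbag
vogsr
vvxz
sbwvx
lefz
zdnnl
amky
fbfzc
ahpmp
mfhlq
ctfa
oli
shjj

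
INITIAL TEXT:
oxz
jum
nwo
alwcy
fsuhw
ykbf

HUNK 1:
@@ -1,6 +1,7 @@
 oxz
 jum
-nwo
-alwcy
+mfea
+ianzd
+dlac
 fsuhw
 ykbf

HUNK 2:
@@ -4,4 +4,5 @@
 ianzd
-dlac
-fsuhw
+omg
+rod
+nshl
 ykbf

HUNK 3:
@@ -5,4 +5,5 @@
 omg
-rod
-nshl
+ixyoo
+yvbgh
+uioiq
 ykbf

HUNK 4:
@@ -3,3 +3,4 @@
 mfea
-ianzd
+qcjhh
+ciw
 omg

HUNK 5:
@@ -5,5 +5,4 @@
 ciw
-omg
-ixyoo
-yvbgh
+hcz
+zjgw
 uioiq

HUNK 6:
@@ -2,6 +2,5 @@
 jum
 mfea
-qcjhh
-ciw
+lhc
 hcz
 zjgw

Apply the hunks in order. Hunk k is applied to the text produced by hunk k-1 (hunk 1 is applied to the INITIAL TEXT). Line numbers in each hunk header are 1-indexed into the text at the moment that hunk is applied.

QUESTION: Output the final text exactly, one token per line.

Answer: oxz
jum
mfea
lhc
hcz
zjgw
uioiq
ykbf

Derivation:
Hunk 1: at line 1 remove [nwo,alwcy] add [mfea,ianzd,dlac] -> 7 lines: oxz jum mfea ianzd dlac fsuhw ykbf
Hunk 2: at line 4 remove [dlac,fsuhw] add [omg,rod,nshl] -> 8 lines: oxz jum mfea ianzd omg rod nshl ykbf
Hunk 3: at line 5 remove [rod,nshl] add [ixyoo,yvbgh,uioiq] -> 9 lines: oxz jum mfea ianzd omg ixyoo yvbgh uioiq ykbf
Hunk 4: at line 3 remove [ianzd] add [qcjhh,ciw] -> 10 lines: oxz jum mfea qcjhh ciw omg ixyoo yvbgh uioiq ykbf
Hunk 5: at line 5 remove [omg,ixyoo,yvbgh] add [hcz,zjgw] -> 9 lines: oxz jum mfea qcjhh ciw hcz zjgw uioiq ykbf
Hunk 6: at line 2 remove [qcjhh,ciw] add [lhc] -> 8 lines: oxz jum mfea lhc hcz zjgw uioiq ykbf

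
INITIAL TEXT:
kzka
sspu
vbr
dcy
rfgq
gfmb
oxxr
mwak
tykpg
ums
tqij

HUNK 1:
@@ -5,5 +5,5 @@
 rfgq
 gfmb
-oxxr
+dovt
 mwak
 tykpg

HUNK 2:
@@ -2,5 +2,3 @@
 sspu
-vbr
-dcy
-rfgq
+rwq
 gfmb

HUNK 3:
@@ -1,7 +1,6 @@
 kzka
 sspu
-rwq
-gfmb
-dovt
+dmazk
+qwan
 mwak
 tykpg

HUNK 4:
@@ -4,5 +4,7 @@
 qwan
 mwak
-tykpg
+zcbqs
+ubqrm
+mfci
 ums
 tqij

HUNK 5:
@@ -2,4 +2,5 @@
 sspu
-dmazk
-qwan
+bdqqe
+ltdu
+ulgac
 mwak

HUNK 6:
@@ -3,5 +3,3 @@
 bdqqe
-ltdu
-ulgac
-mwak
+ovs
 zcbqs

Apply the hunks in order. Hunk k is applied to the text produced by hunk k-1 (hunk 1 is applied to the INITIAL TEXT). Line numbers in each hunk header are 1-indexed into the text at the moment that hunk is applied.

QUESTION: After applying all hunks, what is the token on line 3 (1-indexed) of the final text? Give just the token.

Answer: bdqqe

Derivation:
Hunk 1: at line 5 remove [oxxr] add [dovt] -> 11 lines: kzka sspu vbr dcy rfgq gfmb dovt mwak tykpg ums tqij
Hunk 2: at line 2 remove [vbr,dcy,rfgq] add [rwq] -> 9 lines: kzka sspu rwq gfmb dovt mwak tykpg ums tqij
Hunk 3: at line 1 remove [rwq,gfmb,dovt] add [dmazk,qwan] -> 8 lines: kzka sspu dmazk qwan mwak tykpg ums tqij
Hunk 4: at line 4 remove [tykpg] add [zcbqs,ubqrm,mfci] -> 10 lines: kzka sspu dmazk qwan mwak zcbqs ubqrm mfci ums tqij
Hunk 5: at line 2 remove [dmazk,qwan] add [bdqqe,ltdu,ulgac] -> 11 lines: kzka sspu bdqqe ltdu ulgac mwak zcbqs ubqrm mfci ums tqij
Hunk 6: at line 3 remove [ltdu,ulgac,mwak] add [ovs] -> 9 lines: kzka sspu bdqqe ovs zcbqs ubqrm mfci ums tqij
Final line 3: bdqqe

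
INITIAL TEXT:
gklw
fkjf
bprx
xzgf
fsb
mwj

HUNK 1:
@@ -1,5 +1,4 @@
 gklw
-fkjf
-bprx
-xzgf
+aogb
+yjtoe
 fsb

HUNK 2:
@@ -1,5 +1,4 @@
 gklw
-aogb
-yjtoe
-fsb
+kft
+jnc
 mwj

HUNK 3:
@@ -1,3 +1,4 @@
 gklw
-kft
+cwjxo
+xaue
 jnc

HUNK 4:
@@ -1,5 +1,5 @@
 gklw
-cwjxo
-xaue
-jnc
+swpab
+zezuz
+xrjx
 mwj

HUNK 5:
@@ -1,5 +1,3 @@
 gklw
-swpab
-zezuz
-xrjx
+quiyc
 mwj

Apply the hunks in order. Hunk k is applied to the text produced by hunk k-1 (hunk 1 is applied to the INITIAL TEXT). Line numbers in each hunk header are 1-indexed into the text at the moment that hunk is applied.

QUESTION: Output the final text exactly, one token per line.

Hunk 1: at line 1 remove [fkjf,bprx,xzgf] add [aogb,yjtoe] -> 5 lines: gklw aogb yjtoe fsb mwj
Hunk 2: at line 1 remove [aogb,yjtoe,fsb] add [kft,jnc] -> 4 lines: gklw kft jnc mwj
Hunk 3: at line 1 remove [kft] add [cwjxo,xaue] -> 5 lines: gklw cwjxo xaue jnc mwj
Hunk 4: at line 1 remove [cwjxo,xaue,jnc] add [swpab,zezuz,xrjx] -> 5 lines: gklw swpab zezuz xrjx mwj
Hunk 5: at line 1 remove [swpab,zezuz,xrjx] add [quiyc] -> 3 lines: gklw quiyc mwj

Answer: gklw
quiyc
mwj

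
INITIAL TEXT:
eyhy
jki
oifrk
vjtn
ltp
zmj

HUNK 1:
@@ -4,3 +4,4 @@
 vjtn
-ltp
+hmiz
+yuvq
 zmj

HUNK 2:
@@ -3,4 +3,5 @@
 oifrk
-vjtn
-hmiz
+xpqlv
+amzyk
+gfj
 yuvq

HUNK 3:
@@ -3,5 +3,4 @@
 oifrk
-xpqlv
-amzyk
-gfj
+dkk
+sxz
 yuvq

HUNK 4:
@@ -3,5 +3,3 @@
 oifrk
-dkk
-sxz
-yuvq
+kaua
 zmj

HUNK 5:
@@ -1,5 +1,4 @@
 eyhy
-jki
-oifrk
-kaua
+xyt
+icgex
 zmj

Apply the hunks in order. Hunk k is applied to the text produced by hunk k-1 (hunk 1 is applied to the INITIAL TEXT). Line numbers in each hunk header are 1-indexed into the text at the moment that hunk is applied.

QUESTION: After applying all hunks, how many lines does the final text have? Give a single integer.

Answer: 4

Derivation:
Hunk 1: at line 4 remove [ltp] add [hmiz,yuvq] -> 7 lines: eyhy jki oifrk vjtn hmiz yuvq zmj
Hunk 2: at line 3 remove [vjtn,hmiz] add [xpqlv,amzyk,gfj] -> 8 lines: eyhy jki oifrk xpqlv amzyk gfj yuvq zmj
Hunk 3: at line 3 remove [xpqlv,amzyk,gfj] add [dkk,sxz] -> 7 lines: eyhy jki oifrk dkk sxz yuvq zmj
Hunk 4: at line 3 remove [dkk,sxz,yuvq] add [kaua] -> 5 lines: eyhy jki oifrk kaua zmj
Hunk 5: at line 1 remove [jki,oifrk,kaua] add [xyt,icgex] -> 4 lines: eyhy xyt icgex zmj
Final line count: 4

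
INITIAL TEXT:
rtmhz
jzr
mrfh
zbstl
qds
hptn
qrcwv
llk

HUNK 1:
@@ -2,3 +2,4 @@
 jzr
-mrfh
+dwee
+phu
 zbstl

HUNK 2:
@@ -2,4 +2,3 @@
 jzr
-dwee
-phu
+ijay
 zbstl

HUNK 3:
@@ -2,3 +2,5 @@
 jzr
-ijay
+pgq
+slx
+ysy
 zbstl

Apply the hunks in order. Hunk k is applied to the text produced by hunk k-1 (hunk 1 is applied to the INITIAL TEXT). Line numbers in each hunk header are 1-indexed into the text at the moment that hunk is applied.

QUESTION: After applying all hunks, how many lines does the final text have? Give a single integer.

Hunk 1: at line 2 remove [mrfh] add [dwee,phu] -> 9 lines: rtmhz jzr dwee phu zbstl qds hptn qrcwv llk
Hunk 2: at line 2 remove [dwee,phu] add [ijay] -> 8 lines: rtmhz jzr ijay zbstl qds hptn qrcwv llk
Hunk 3: at line 2 remove [ijay] add [pgq,slx,ysy] -> 10 lines: rtmhz jzr pgq slx ysy zbstl qds hptn qrcwv llk
Final line count: 10

Answer: 10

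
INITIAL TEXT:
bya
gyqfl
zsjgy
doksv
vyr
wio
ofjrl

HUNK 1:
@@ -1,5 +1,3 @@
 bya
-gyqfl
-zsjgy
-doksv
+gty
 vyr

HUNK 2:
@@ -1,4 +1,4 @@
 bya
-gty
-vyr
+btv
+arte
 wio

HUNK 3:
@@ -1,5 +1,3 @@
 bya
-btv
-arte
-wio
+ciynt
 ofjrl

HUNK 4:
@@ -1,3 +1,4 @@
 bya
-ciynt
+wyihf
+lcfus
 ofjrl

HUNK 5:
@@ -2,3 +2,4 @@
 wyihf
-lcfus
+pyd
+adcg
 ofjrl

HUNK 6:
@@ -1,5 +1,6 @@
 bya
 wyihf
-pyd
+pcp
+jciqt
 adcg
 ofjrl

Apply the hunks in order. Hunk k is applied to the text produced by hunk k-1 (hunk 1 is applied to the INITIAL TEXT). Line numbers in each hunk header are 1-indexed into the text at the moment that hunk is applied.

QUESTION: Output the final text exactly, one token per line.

Hunk 1: at line 1 remove [gyqfl,zsjgy,doksv] add [gty] -> 5 lines: bya gty vyr wio ofjrl
Hunk 2: at line 1 remove [gty,vyr] add [btv,arte] -> 5 lines: bya btv arte wio ofjrl
Hunk 3: at line 1 remove [btv,arte,wio] add [ciynt] -> 3 lines: bya ciynt ofjrl
Hunk 4: at line 1 remove [ciynt] add [wyihf,lcfus] -> 4 lines: bya wyihf lcfus ofjrl
Hunk 5: at line 2 remove [lcfus] add [pyd,adcg] -> 5 lines: bya wyihf pyd adcg ofjrl
Hunk 6: at line 1 remove [pyd] add [pcp,jciqt] -> 6 lines: bya wyihf pcp jciqt adcg ofjrl

Answer: bya
wyihf
pcp
jciqt
adcg
ofjrl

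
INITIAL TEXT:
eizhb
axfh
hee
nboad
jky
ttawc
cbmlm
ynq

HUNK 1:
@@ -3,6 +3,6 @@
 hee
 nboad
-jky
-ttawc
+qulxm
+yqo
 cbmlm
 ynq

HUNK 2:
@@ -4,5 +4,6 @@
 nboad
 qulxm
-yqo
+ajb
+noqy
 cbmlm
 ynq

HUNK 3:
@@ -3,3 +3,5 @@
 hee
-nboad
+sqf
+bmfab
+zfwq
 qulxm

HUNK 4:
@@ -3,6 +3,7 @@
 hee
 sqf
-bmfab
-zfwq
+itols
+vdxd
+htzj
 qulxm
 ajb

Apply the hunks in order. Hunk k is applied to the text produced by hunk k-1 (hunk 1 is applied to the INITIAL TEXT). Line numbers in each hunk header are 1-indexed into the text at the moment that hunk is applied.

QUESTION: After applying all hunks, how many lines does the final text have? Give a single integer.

Hunk 1: at line 3 remove [jky,ttawc] add [qulxm,yqo] -> 8 lines: eizhb axfh hee nboad qulxm yqo cbmlm ynq
Hunk 2: at line 4 remove [yqo] add [ajb,noqy] -> 9 lines: eizhb axfh hee nboad qulxm ajb noqy cbmlm ynq
Hunk 3: at line 3 remove [nboad] add [sqf,bmfab,zfwq] -> 11 lines: eizhb axfh hee sqf bmfab zfwq qulxm ajb noqy cbmlm ynq
Hunk 4: at line 3 remove [bmfab,zfwq] add [itols,vdxd,htzj] -> 12 lines: eizhb axfh hee sqf itols vdxd htzj qulxm ajb noqy cbmlm ynq
Final line count: 12

Answer: 12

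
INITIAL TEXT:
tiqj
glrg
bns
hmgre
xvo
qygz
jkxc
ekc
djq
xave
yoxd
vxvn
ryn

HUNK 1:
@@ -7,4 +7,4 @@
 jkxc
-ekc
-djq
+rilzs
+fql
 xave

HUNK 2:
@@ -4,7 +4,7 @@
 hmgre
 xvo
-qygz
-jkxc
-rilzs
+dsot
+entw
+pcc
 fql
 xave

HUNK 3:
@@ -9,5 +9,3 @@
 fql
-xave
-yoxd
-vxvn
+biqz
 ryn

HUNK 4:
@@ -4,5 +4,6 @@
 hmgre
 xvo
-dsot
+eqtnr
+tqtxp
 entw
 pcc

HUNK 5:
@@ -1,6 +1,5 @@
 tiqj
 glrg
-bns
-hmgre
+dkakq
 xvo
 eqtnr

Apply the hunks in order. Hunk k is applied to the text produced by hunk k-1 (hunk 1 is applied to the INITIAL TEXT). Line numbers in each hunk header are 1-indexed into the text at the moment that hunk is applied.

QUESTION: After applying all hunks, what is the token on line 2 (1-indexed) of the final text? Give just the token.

Hunk 1: at line 7 remove [ekc,djq] add [rilzs,fql] -> 13 lines: tiqj glrg bns hmgre xvo qygz jkxc rilzs fql xave yoxd vxvn ryn
Hunk 2: at line 4 remove [qygz,jkxc,rilzs] add [dsot,entw,pcc] -> 13 lines: tiqj glrg bns hmgre xvo dsot entw pcc fql xave yoxd vxvn ryn
Hunk 3: at line 9 remove [xave,yoxd,vxvn] add [biqz] -> 11 lines: tiqj glrg bns hmgre xvo dsot entw pcc fql biqz ryn
Hunk 4: at line 4 remove [dsot] add [eqtnr,tqtxp] -> 12 lines: tiqj glrg bns hmgre xvo eqtnr tqtxp entw pcc fql biqz ryn
Hunk 5: at line 1 remove [bns,hmgre] add [dkakq] -> 11 lines: tiqj glrg dkakq xvo eqtnr tqtxp entw pcc fql biqz ryn
Final line 2: glrg

Answer: glrg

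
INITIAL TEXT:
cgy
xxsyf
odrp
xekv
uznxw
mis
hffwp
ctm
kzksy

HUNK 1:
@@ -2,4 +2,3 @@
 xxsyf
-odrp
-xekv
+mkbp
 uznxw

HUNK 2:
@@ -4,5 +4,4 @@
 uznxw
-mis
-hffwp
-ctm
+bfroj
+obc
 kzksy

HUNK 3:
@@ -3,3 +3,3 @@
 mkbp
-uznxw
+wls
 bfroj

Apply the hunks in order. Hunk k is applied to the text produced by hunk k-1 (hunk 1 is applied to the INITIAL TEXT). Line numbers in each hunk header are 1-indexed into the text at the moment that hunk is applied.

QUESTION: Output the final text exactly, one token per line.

Hunk 1: at line 2 remove [odrp,xekv] add [mkbp] -> 8 lines: cgy xxsyf mkbp uznxw mis hffwp ctm kzksy
Hunk 2: at line 4 remove [mis,hffwp,ctm] add [bfroj,obc] -> 7 lines: cgy xxsyf mkbp uznxw bfroj obc kzksy
Hunk 3: at line 3 remove [uznxw] add [wls] -> 7 lines: cgy xxsyf mkbp wls bfroj obc kzksy

Answer: cgy
xxsyf
mkbp
wls
bfroj
obc
kzksy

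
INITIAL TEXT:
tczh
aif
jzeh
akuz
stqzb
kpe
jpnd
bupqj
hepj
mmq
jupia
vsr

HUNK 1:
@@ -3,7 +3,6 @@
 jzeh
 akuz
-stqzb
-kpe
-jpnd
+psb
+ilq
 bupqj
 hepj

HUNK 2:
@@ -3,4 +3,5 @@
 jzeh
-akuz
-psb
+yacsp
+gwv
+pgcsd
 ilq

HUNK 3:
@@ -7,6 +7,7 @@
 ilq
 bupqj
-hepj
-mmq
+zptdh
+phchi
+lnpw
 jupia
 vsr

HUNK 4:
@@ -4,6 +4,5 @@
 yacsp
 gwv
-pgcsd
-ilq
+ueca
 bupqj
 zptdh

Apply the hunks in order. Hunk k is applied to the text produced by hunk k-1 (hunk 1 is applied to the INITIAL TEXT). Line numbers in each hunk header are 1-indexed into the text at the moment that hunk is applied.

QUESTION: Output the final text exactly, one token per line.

Answer: tczh
aif
jzeh
yacsp
gwv
ueca
bupqj
zptdh
phchi
lnpw
jupia
vsr

Derivation:
Hunk 1: at line 3 remove [stqzb,kpe,jpnd] add [psb,ilq] -> 11 lines: tczh aif jzeh akuz psb ilq bupqj hepj mmq jupia vsr
Hunk 2: at line 3 remove [akuz,psb] add [yacsp,gwv,pgcsd] -> 12 lines: tczh aif jzeh yacsp gwv pgcsd ilq bupqj hepj mmq jupia vsr
Hunk 3: at line 7 remove [hepj,mmq] add [zptdh,phchi,lnpw] -> 13 lines: tczh aif jzeh yacsp gwv pgcsd ilq bupqj zptdh phchi lnpw jupia vsr
Hunk 4: at line 4 remove [pgcsd,ilq] add [ueca] -> 12 lines: tczh aif jzeh yacsp gwv ueca bupqj zptdh phchi lnpw jupia vsr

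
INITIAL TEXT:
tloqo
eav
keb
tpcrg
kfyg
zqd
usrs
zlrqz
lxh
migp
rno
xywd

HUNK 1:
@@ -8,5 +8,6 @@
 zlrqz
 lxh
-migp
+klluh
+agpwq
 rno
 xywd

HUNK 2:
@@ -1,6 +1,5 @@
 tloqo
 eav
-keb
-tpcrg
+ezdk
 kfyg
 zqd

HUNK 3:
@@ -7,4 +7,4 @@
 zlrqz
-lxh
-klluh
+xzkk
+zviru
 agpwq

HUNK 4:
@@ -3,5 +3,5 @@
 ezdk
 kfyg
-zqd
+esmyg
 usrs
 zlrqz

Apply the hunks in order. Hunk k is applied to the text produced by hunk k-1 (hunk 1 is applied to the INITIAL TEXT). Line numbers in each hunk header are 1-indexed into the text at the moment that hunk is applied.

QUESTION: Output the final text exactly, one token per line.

Hunk 1: at line 8 remove [migp] add [klluh,agpwq] -> 13 lines: tloqo eav keb tpcrg kfyg zqd usrs zlrqz lxh klluh agpwq rno xywd
Hunk 2: at line 1 remove [keb,tpcrg] add [ezdk] -> 12 lines: tloqo eav ezdk kfyg zqd usrs zlrqz lxh klluh agpwq rno xywd
Hunk 3: at line 7 remove [lxh,klluh] add [xzkk,zviru] -> 12 lines: tloqo eav ezdk kfyg zqd usrs zlrqz xzkk zviru agpwq rno xywd
Hunk 4: at line 3 remove [zqd] add [esmyg] -> 12 lines: tloqo eav ezdk kfyg esmyg usrs zlrqz xzkk zviru agpwq rno xywd

Answer: tloqo
eav
ezdk
kfyg
esmyg
usrs
zlrqz
xzkk
zviru
agpwq
rno
xywd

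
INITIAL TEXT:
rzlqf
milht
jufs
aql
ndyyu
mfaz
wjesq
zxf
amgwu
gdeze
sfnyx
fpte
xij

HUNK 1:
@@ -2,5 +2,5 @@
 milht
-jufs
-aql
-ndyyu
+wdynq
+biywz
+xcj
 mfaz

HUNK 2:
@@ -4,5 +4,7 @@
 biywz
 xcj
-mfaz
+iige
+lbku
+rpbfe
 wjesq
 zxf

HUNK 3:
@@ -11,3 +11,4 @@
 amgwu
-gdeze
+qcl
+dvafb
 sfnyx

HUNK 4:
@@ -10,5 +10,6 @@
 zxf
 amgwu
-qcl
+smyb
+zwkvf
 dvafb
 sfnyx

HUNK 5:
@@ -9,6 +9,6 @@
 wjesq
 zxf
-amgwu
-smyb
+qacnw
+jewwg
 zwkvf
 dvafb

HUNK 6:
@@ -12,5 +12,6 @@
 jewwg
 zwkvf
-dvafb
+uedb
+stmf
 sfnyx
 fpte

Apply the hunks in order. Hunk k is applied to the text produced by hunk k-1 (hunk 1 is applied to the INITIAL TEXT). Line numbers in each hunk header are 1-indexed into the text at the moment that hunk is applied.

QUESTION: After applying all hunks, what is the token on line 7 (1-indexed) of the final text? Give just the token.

Answer: lbku

Derivation:
Hunk 1: at line 2 remove [jufs,aql,ndyyu] add [wdynq,biywz,xcj] -> 13 lines: rzlqf milht wdynq biywz xcj mfaz wjesq zxf amgwu gdeze sfnyx fpte xij
Hunk 2: at line 4 remove [mfaz] add [iige,lbku,rpbfe] -> 15 lines: rzlqf milht wdynq biywz xcj iige lbku rpbfe wjesq zxf amgwu gdeze sfnyx fpte xij
Hunk 3: at line 11 remove [gdeze] add [qcl,dvafb] -> 16 lines: rzlqf milht wdynq biywz xcj iige lbku rpbfe wjesq zxf amgwu qcl dvafb sfnyx fpte xij
Hunk 4: at line 10 remove [qcl] add [smyb,zwkvf] -> 17 lines: rzlqf milht wdynq biywz xcj iige lbku rpbfe wjesq zxf amgwu smyb zwkvf dvafb sfnyx fpte xij
Hunk 5: at line 9 remove [amgwu,smyb] add [qacnw,jewwg] -> 17 lines: rzlqf milht wdynq biywz xcj iige lbku rpbfe wjesq zxf qacnw jewwg zwkvf dvafb sfnyx fpte xij
Hunk 6: at line 12 remove [dvafb] add [uedb,stmf] -> 18 lines: rzlqf milht wdynq biywz xcj iige lbku rpbfe wjesq zxf qacnw jewwg zwkvf uedb stmf sfnyx fpte xij
Final line 7: lbku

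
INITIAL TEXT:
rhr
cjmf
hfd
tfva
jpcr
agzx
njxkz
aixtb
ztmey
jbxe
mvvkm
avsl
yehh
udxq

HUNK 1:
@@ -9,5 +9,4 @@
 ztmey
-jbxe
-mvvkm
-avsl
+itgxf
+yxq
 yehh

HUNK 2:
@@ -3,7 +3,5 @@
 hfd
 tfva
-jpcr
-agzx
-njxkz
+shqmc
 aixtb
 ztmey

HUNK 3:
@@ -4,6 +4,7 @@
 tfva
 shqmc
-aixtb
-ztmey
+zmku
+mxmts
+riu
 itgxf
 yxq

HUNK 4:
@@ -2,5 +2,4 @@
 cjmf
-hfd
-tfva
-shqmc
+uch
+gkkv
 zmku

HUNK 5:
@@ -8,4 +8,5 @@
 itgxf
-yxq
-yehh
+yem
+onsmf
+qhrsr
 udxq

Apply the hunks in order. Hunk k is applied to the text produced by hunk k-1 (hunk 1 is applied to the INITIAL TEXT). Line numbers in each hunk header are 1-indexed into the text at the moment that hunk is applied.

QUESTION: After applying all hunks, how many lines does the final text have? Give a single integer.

Answer: 12

Derivation:
Hunk 1: at line 9 remove [jbxe,mvvkm,avsl] add [itgxf,yxq] -> 13 lines: rhr cjmf hfd tfva jpcr agzx njxkz aixtb ztmey itgxf yxq yehh udxq
Hunk 2: at line 3 remove [jpcr,agzx,njxkz] add [shqmc] -> 11 lines: rhr cjmf hfd tfva shqmc aixtb ztmey itgxf yxq yehh udxq
Hunk 3: at line 4 remove [aixtb,ztmey] add [zmku,mxmts,riu] -> 12 lines: rhr cjmf hfd tfva shqmc zmku mxmts riu itgxf yxq yehh udxq
Hunk 4: at line 2 remove [hfd,tfva,shqmc] add [uch,gkkv] -> 11 lines: rhr cjmf uch gkkv zmku mxmts riu itgxf yxq yehh udxq
Hunk 5: at line 8 remove [yxq,yehh] add [yem,onsmf,qhrsr] -> 12 lines: rhr cjmf uch gkkv zmku mxmts riu itgxf yem onsmf qhrsr udxq
Final line count: 12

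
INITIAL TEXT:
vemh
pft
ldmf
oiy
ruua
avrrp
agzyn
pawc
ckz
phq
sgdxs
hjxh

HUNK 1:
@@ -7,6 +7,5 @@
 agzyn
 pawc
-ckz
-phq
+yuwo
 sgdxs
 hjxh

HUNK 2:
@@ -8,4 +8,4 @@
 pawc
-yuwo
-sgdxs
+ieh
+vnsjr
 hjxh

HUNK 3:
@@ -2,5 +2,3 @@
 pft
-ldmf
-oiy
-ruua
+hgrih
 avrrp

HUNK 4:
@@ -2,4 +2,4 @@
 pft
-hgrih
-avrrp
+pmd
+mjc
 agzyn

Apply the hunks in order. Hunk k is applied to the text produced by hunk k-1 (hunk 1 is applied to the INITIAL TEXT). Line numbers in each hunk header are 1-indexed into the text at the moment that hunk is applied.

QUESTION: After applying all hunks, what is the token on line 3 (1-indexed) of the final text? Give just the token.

Answer: pmd

Derivation:
Hunk 1: at line 7 remove [ckz,phq] add [yuwo] -> 11 lines: vemh pft ldmf oiy ruua avrrp agzyn pawc yuwo sgdxs hjxh
Hunk 2: at line 8 remove [yuwo,sgdxs] add [ieh,vnsjr] -> 11 lines: vemh pft ldmf oiy ruua avrrp agzyn pawc ieh vnsjr hjxh
Hunk 3: at line 2 remove [ldmf,oiy,ruua] add [hgrih] -> 9 lines: vemh pft hgrih avrrp agzyn pawc ieh vnsjr hjxh
Hunk 4: at line 2 remove [hgrih,avrrp] add [pmd,mjc] -> 9 lines: vemh pft pmd mjc agzyn pawc ieh vnsjr hjxh
Final line 3: pmd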